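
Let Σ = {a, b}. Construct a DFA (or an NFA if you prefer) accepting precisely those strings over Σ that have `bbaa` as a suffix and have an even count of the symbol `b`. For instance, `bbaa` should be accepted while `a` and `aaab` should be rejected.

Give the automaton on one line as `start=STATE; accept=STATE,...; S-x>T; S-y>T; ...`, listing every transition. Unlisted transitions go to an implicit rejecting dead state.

start=q0; accept=q5; q0-a>q0; q0-b>q1; q1-a>q2; q1-b>q3; q2-a>q2; q2-b>q0; q3-a>q4; q3-b>q1; q4-a>q5; q4-b>q1; q5-a>q0; q5-b>q1

Build one automaton per condition and run them in lockstep. The first has 5 states tracking how much of the suffix `bbaa` has currently been matched; the second has 2 states tracking the count of `b`s modulo 2. A product state is a pair (one from each), accepting exactly when both do. After merging equivalent states the machine shrinks.
With 6 states:
        a   b  
>  q0   q0  q1 
   q1   q2  q3 
   q2   q2  q0 
   q3   q4  q1 
   q4   q5  q1 
 * q5   q0  q1 
(> = start, * = accepting)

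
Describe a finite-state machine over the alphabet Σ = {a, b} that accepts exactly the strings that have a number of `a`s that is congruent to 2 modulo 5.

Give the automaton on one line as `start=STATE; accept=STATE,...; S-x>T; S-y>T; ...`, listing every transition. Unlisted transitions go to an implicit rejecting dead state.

The only thing that matters is how many `a`s have appeared, reduced mod 5. Use one state per residue: S0 for 0, …, S4 for 4. Reading `a` moves to the next residue; anything else stays put. S2 is accepting.
        a   b  
>  S0   S1  S0 
   S1   S2  S1 
 * S2   S3  S2 
   S3   S4  S3 
   S4   S0  S4 
(> = start, * = accepting)

start=S0; accept=S2; S0-a>S1; S0-b>S0; S1-a>S2; S1-b>S1; S2-a>S3; S2-b>S2; S3-a>S4; S3-b>S3; S4-a>S0; S4-b>S4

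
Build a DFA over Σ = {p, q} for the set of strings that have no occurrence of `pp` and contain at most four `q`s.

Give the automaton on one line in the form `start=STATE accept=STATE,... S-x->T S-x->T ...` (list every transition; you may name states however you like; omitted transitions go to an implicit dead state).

start=S0 accept=S0,S1,S2,S4,S5,S6,S7,S8,S9,S10 S0-p->S1 S0-q->S2 S1-p->S3 S1-q->S2 S2-p->S4 S2-q->S5 S3-p->S3 S3-q->S3 S4-p->S3 S4-q->S5 S5-p->S6 S5-q->S7 S6-p->S3 S6-q->S7 S7-p->S8 S7-q->S9 S8-p->S3 S8-q->S9 S9-p->S10 S9-q->S3 S10-p->S3 S10-q->S3

Run two small machines in parallel and take their product. The first has 3 states tracking partial matches of the forbidden pattern `pp`; the second has 6 states tracking the count of `q`s, saturating at 5. A product state is a pair (one from each), accepting exactly when both do. Equivalent product states are then merged.
11 states suffice.
          p    q  
>* S0     S1   S2 
 * S1     S3   S2 
 * S2     S4   S5 
   S3     S3   S3 
 * S4     S3   S5 
 * S5     S6   S7 
 * S6     S3   S7 
 * S7     S8   S9 
 * S8     S3   S9 
 * S9    S10   S3 
 * S10    S3   S3 
(> = start, * = accepting)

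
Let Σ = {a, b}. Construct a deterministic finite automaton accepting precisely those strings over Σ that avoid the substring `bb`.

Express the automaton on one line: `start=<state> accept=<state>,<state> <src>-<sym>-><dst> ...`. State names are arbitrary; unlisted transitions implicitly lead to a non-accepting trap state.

Track partial matches of the forbidden pattern `bb`. State s2 is a dead state reached once `bb` has occurred; every other state accepts. s0 means no part of `bb` is currently matched.
3 states suffice.
        a   b  
>* s0   s0  s1 
 * s1   s0  s2 
   s2   s2  s2 
(> = start, * = accepting)

start=s0 accept=s0,s1 s0-a->s0 s0-b->s1 s1-a->s0 s1-b->s2 s2-a->s2 s2-b->s2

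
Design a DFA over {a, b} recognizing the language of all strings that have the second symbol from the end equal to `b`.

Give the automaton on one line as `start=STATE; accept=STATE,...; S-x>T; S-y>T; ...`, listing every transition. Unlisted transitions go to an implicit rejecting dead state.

start=s0; accept=s5,s6; s0-a>s1; s0-b>s2; s1-a>s3; s1-b>s4; s2-a>s5; s2-b>s6; s3-a>s3; s3-b>s4; s4-a>s5; s4-b>s6; s5-a>s3; s5-b>s4; s6-a>s5; s6-b>s6

Because acceptance depends on a position counted from the end, the machine has to buffer the most recent 2 symbols. Make each state the string of the last up-to-2 symbols read; on input `x` shift the window left and append `x`. Accept when the buffered window has length 2 and begins with `b`.
        a   b  
>  s0   s1  s2 
   s1   s3  s4 
   s2   s5  s6 
   s3   s3  s4 
   s4   s5  s6 
 * s5   s3  s4 
 * s6   s5  s6 
(> = start, * = accepting)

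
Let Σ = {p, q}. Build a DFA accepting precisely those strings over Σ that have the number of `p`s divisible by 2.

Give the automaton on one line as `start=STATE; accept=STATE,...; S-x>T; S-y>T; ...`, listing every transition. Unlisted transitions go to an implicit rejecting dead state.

The only thing that matters is how many `p`s have appeared, reduced mod 2. Use one state per residue: S0 for 0, …, S1 for 1. Reading `p` moves to the next residue; anything else stays put. S0 is accepting.
2 states suffice.
        p   q  
>* S0   S1  S0 
   S1   S0  S1 
(> = start, * = accepting)

start=S0; accept=S0; S0-p>S1; S0-q>S0; S1-p>S0; S1-q>S1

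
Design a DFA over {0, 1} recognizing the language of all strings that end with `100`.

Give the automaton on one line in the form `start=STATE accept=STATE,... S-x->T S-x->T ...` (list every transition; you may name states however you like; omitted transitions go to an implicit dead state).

Let each state record the length of the longest suffix of the input read so far that is also a prefix of `100`. q1 means the last symbol is `1`; q2 means the last 2 symbols are `10`; q3 means the last 3 symbols are `100`. Accept only at q3, where the string currently ends in `100`.
        0   1  
>  q0   q0  q1 
   q1   q2  q1 
   q2   q3  q1 
 * q3   q0  q1 
(> = start, * = accepting)

start=q0 accept=q3 q0-0->q0 q0-1->q1 q1-0->q2 q1-1->q1 q2-0->q3 q2-1->q1 q3-0->q0 q3-1->q1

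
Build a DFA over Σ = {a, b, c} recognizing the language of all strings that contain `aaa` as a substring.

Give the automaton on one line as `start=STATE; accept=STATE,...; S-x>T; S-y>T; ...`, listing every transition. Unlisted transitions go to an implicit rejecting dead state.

States q0..q2 record the length of the longest prefix of `aaa` that matches the current input suffix. Reaching q3 means `aaa` has been seen, and we stay there forever. Accept from q3.
With 4 states:
        a   b   c  
>  q0   q1  q0  q0 
   q1   q2  q0  q0 
   q2   q3  q0  q0 
 * q3   q3  q3  q3 
(> = start, * = accepting)

start=q0; accept=q3; q0-a>q1; q0-b>q0; q0-c>q0; q1-a>q2; q1-b>q0; q1-c>q0; q2-a>q3; q2-b>q0; q2-c>q0; q3-a>q3; q3-b>q3; q3-c>q3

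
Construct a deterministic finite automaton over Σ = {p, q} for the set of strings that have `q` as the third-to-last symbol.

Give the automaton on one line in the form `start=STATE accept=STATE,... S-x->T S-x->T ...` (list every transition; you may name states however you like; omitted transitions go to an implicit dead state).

Because acceptance depends on a position counted from the end, the machine has to buffer the most recent 3 symbols. Make each state the string of the last up-to-3 symbols read; on input `x` shift the window left and append `x`. Accept when the buffered window has length 3 and begins with `q`.
15 states suffice.
          p    q  
>  s0     s1   s2 
   s1     s3   s4 
   s2     s5   s6 
   s3     s7   s8 
   s4     s9  s10 
   s5    s11  s12 
   s6    s13  s14 
   s7     s7   s8 
   s8     s9  s10 
   s9    s11  s12 
   s10   s13  s14 
 * s11    s7   s8 
 * s12    s9  s10 
 * s13   s11  s12 
 * s14   s13  s14 
(> = start, * = accepting)

start=s0 accept=s11,s12,s13,s14 s0-p->s1 s0-q->s2 s1-p->s3 s1-q->s4 s2-p->s5 s2-q->s6 s3-p->s7 s3-q->s8 s4-p->s9 s4-q->s10 s5-p->s11 s5-q->s12 s6-p->s13 s6-q->s14 s7-p->s7 s7-q->s8 s8-p->s9 s8-q->s10 s9-p->s11 s9-q->s12 s10-p->s13 s10-q->s14 s11-p->s7 s11-q->s8 s12-p->s9 s12-q->s10 s13-p->s11 s13-q->s12 s14-p->s13 s14-q->s14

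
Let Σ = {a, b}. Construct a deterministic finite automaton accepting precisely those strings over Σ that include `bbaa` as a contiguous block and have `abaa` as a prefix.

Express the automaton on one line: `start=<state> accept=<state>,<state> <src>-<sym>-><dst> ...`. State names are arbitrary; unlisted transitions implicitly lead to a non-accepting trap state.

Run two small machines in parallel and take their product. The first has 5 states tracking whether and how much of `bbaa` has been seen; the second has 6 states tracking whether the input so far still matches the prefix `abaa`. A product state is a pair (one from each), accepting exactly when both do.
          a    b  
>  q0     q1   q2 
   q1     q3   q4 
   q2     q3   q5 
   q3     q3   q2 
   q4     q6   q5 
   q5     q7   q5 
   q6     q8   q2 
   q7     q9   q2 
   q8     q8  q10 
   q9     q9   q9 
   q10    q8  q11 
   q11   q12  q11 
   q12   q13  q10 
 * q13   q13  q13 
(> = start, * = accepting)

start=q0 accept=q13 q0-a->q1 q0-b->q2 q1-a->q3 q1-b->q4 q2-a->q3 q2-b->q5 q3-a->q3 q3-b->q2 q4-a->q6 q4-b->q5 q5-a->q7 q5-b->q5 q6-a->q8 q6-b->q2 q7-a->q9 q7-b->q2 q8-a->q8 q8-b->q10 q9-a->q9 q9-b->q9 q10-a->q8 q10-b->q11 q11-a->q12 q11-b->q11 q12-a->q13 q12-b->q10 q13-a->q13 q13-b->q13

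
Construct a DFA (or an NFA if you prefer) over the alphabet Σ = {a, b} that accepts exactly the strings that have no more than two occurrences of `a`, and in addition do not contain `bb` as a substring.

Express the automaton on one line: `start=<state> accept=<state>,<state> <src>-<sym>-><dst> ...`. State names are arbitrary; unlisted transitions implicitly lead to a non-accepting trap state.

Handle the two conditions separately and then intersect. One (4 states) tracks the count of `a`s, saturating at 3; the other (3 states) tracks partial matches of the forbidden pattern `bb`. Each combined state is a pair, one component from each; accept when both components accept.
With 12 states:
          a    b  
>* S0     S1   S2 
 * S1     S3   S4 
 * S2     S1   S5 
 * S3     S6   S7 
 * S4     S3   S8 
   S5     S8   S5 
   S6     S6   S9 
 * S7     S6  S10 
   S8    S10   S8 
   S9     S6  S11 
   S10   S11  S10 
   S11   S11  S11 
(> = start, * = accepting)

start=S0 accept=S0,S1,S2,S3,S4,S7 S0-a->S1 S0-b->S2 S1-a->S3 S1-b->S4 S2-a->S1 S2-b->S5 S3-a->S6 S3-b->S7 S4-a->S3 S4-b->S8 S5-a->S8 S5-b->S5 S6-a->S6 S6-b->S9 S7-a->S6 S7-b->S10 S8-a->S10 S8-b->S8 S9-a->S6 S9-b->S11 S10-a->S11 S10-b->S10 S11-a->S11 S11-b->S11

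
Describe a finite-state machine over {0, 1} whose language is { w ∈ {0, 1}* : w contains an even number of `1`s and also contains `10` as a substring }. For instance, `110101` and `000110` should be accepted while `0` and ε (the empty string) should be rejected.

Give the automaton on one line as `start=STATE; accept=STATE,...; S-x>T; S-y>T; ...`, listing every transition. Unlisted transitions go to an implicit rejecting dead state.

start=S0; accept=S4; S0-0>S0; S0-1>S1; S1-0>S2; S1-1>S3; S2-0>S2; S2-1>S4; S3-0>S4; S3-1>S1; S4-0>S4; S4-1>S2

Run two small machines in parallel and take their product. The first has 2 states tracking the count of `1`s modulo 2; the second has 3 states tracking whether and how much of `10` has been seen. A product state is a pair (one from each), accepting exactly when both do.
5 states suffice.
        0   1  
>  S0   S0  S1 
   S1   S2  S3 
   S2   S2  S4 
   S3   S4  S1 
 * S4   S4  S2 
(> = start, * = accepting)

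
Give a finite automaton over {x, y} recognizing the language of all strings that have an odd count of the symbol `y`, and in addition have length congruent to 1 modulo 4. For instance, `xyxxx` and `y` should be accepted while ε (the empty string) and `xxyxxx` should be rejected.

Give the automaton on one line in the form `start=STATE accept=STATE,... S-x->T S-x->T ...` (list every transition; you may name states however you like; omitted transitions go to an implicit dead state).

Build one automaton per condition and run them in lockstep. One (2 states) tracks the count of `y`s modulo 2; the other (4 states) tracks the input length modulo 4. Each combined state is a pair, one component from each; accept when both components accept.
       x  y 
>  A   B  C 
   B   D  E 
 * C   E  D 
   D   F  G 
   E   G  F 
   F   A  H 
   G   H  A 
   H   C  B 
(> = start, * = accepting)

start=A accept=C A-x->B A-y->C B-x->D B-y->E C-x->E C-y->D D-x->F D-y->G E-x->G E-y->F F-x->A F-y->H G-x->H G-y->A H-x->C H-y->B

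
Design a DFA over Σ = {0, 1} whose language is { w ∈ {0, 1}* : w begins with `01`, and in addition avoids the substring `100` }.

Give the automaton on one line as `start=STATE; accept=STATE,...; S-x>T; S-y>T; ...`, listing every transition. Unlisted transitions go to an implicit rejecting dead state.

start=q0; accept=q3,q4; q0-0>q1; q0-1>q2; q1-0>q2; q1-1>q3; q2-0>q2; q2-1>q2; q3-0>q4; q3-1>q3; q4-0>q2; q4-1>q3

Build one automaton per condition and run them in lockstep. The first has 4 states tracking whether the input so far still matches the prefix `01`; the second has 4 states tracking partial matches of the forbidden pattern `100`. A product state is a pair (one from each), accepting exactly when both do. Minimizing collapses redundant product states.
        0   1  
>  q0   q1  q2 
   q1   q2  q3 
   q2   q2  q2 
 * q3   q4  q3 
 * q4   q2  q3 
(> = start, * = accepting)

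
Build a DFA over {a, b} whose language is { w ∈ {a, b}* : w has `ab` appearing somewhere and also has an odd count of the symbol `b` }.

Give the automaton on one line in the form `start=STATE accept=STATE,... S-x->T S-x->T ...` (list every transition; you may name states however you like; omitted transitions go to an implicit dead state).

Run two small machines in parallel and take their product. One (3 states) tracks whether and how much of `ab` has been seen; the other (2 states) tracks the count of `b`s modulo 2. Each combined state is a pair, one component from each; accept when both components accept.
        a   b  
>  S0   S1  S2 
   S1   S1  S3 
   S2   S4  S0 
 * S3   S3  S5 
   S4   S4  S5 
   S5   S5  S3 
(> = start, * = accepting)

start=S0 accept=S3 S0-a->S1 S0-b->S2 S1-a->S1 S1-b->S3 S2-a->S4 S2-b->S0 S3-a->S3 S3-b->S5 S4-a->S4 S4-b->S5 S5-a->S5 S5-b->S3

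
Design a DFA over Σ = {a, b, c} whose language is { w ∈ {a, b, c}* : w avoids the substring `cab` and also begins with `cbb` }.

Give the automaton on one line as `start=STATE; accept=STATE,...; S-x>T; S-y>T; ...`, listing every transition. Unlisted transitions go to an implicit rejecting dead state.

start=S0; accept=S7,S8,S9; S0-a>S1; S0-b>S1; S0-c>S2; S1-a>S1; S1-b>S1; S1-c>S3; S2-a>S4; S2-b>S5; S2-c>S3; S3-a>S4; S3-b>S1; S3-c>S3; S4-a>S1; S4-b>S6; S4-c>S3; S5-a>S1; S5-b>S7; S5-c>S3; S6-a>S6; S6-b>S6; S6-c>S6; S7-a>S7; S7-b>S7; S7-c>S8; S8-a>S9; S8-b>S7; S8-c>S8; S9-a>S7; S9-b>S10; S9-c>S8; S10-a>S10; S10-b>S10; S10-c>S10

Handle the two conditions separately and then intersect. One (4 states) tracks partial matches of the forbidden pattern `cab`; the other (5 states) tracks whether the input so far still matches the prefix `cbb`. Each combined state is a pair, one component from each; accept when both components accept.
          a    b    c  
>  S0     S1   S1   S2 
   S1     S1   S1   S3 
   S2     S4   S5   S3 
   S3     S4   S1   S3 
   S4     S1   S6   S3 
   S5     S1   S7   S3 
   S6     S6   S6   S6 
 * S7     S7   S7   S8 
 * S8     S9   S7   S8 
 * S9     S7  S10   S8 
   S10   S10  S10  S10 
(> = start, * = accepting)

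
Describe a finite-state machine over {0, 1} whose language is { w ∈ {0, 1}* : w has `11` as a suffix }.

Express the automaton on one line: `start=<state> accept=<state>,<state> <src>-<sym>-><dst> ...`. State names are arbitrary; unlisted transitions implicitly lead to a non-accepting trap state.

start=q0 accept=q2 q0-0->q0 q0-1->q1 q1-0->q0 q1-1->q2 q2-0->q0 q2-1->q2

Remember how much of `11` the current input suffix matches. State q0 means no match yet; q1 means the last symbol is `1`; q2 means the last 2 symbols are `11`. Only q2 accepts. On a mismatch, fall back to the longest proper suffix that is still a prefix of `11`.
A 3-state machine:
        0   1  
>  q0   q0  q1 
   q1   q0  q2 
 * q2   q0  q2 
(> = start, * = accepting)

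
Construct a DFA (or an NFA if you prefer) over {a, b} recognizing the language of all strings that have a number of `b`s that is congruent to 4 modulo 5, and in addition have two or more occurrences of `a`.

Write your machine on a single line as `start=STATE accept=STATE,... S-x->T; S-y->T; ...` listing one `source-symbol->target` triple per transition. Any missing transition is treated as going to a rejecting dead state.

Run two small machines in parallel and take their product. The first has 5 states tracking the count of `b`s modulo 5; the second has 4 states tracking the count of `a`s, saturating at 3. A product state is a pair (one from each), accepting exactly when both do. Minimizing collapses redundant product states.
A 15-state machine:
          a    b  
>  S0     S1   S2 
   S1     S3   S4 
   S2     S4   S5 
   S3     S3   S6 
   S4     S6   S7 
   S5     S7   S8 
   S6     S6   S9 
   S7     S9  S10 
   S8    S10  S11 
   S9     S9  S12 
   S10   S12  S13 
   S11   S13   S0 
   S12   S12  S14 
   S13   S14   S1 
 * S14   S14   S3 
(> = start, * = accepting)

start=S0; accept=S14; S0-a->S1; S0-b->S2; S1-a->S3; S1-b->S4; S2-a->S4; S2-b->S5; S3-a->S3; S3-b->S6; S4-a->S6; S4-b->S7; S5-a->S7; S5-b->S8; S6-a->S6; S6-b->S9; S7-a->S9; S7-b->S10; S8-a->S10; S8-b->S11; S9-a->S9; S9-b->S12; S10-a->S12; S10-b->S13; S11-a->S13; S11-b->S0; S12-a->S12; S12-b->S14; S13-a->S14; S13-b->S1; S14-a->S14; S14-b->S3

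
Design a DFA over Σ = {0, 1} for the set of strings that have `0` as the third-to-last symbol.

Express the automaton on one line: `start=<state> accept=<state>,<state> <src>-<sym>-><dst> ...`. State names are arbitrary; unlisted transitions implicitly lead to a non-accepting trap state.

start=S0 accept=S7,S8,S9,S10 S0-0->S1 S0-1->S2 S1-0->S3 S1-1->S4 S2-0->S5 S2-1->S6 S3-0->S7 S3-1->S8 S4-0->S9 S4-1->S10 S5-0->S11 S5-1->S12 S6-0->S13 S6-1->S14 S7-0->S7 S7-1->S8 S8-0->S9 S8-1->S10 S9-0->S11 S9-1->S12 S10-0->S13 S10-1->S14 S11-0->S7 S11-1->S8 S12-0->S9 S12-1->S10 S13-0->S11 S13-1->S12 S14-0->S13 S14-1->S14

Because acceptance depends on a position counted from the end, the machine has to buffer the most recent 3 symbols. Make each state the string of the last up-to-3 symbols read; on input `x` shift the window left and append `x`. Accept when the buffered window has length 3 and begins with `0`.
          0    1  
>  S0     S1   S2 
   S1     S3   S4 
   S2     S5   S6 
   S3     S7   S8 
   S4     S9  S10 
   S5    S11  S12 
   S6    S13  S14 
 * S7     S7   S8 
 * S8     S9  S10 
 * S9    S11  S12 
 * S10   S13  S14 
   S11    S7   S8 
   S12    S9  S10 
   S13   S11  S12 
   S14   S13  S14 
(> = start, * = accepting)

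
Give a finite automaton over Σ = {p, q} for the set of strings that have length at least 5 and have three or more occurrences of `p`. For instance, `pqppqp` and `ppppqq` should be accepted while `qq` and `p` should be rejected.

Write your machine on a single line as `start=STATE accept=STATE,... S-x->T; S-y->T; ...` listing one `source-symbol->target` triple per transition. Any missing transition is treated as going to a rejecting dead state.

start=s0; accept=s11; s0-p->s1; s0-q->s2; s1-p->s3; s1-q->s4; s2-p->s4; s2-q->s5; s3-p->s6; s3-q->s7; s4-p->s7; s4-q->s8; s5-p->s8; s5-q->s5; s6-p->s9; s6-q->s9; s7-p->s9; s7-q->s10; s8-p->s10; s8-q->s8; s9-p->s11; s9-q->s11; s10-p->s11; s10-q->s10; s11-p->s11; s11-q->s11

Run two small machines in parallel and take their product. One (7 states) tracks the input length, saturating at 6; the other (5 states) tracks the count of `p`s, saturating at 4. Each combined state is a pair, one component from each; accept when both components accept. Minimizing collapses redundant product states.
A 12-state machine:
          p    q  
>  s0     s1   s2 
   s1     s3   s4 
   s2     s4   s5 
   s3     s6   s7 
   s4     s7   s8 
   s5     s8   s5 
   s6     s9   s9 
   s7     s9  s10 
   s8    s10   s8 
   s9    s11  s11 
   s10   s11  s10 
 * s11   s11  s11 
(> = start, * = accepting)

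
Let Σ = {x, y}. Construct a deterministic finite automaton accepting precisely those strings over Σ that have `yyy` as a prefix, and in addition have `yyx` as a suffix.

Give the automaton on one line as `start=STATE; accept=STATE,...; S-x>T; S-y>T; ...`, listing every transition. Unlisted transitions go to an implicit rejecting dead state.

start=q0; accept=q5; q0-x>q1; q0-y>q2; q1-x>q1; q1-y>q1; q2-x>q1; q2-y>q3; q3-x>q1; q3-y>q4; q4-x>q5; q4-y>q4; q5-x>q6; q5-y>q7; q6-x>q6; q6-y>q7; q7-x>q6; q7-y>q4

Build one automaton per condition and run them in lockstep. The first has 5 states tracking whether the input so far still matches the prefix `yyy`; the second has 4 states tracking how much of the suffix `yyx` has currently been matched. A product state is a pair (one from each), accepting exactly when both do. Minimizing collapses redundant product states.
With 8 states:
        x   y  
>  q0   q1  q2 
   q1   q1  q1 
   q2   q1  q3 
   q3   q1  q4 
   q4   q5  q4 
 * q5   q6  q7 
   q6   q6  q7 
   q7   q6  q4 
(> = start, * = accepting)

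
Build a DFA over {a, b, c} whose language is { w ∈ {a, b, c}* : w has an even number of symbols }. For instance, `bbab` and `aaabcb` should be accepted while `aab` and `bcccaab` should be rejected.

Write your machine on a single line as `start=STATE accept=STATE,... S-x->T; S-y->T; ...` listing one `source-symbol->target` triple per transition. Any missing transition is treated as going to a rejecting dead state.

Only the length mod 2 matters, so use a 2-cycle: from any state, every input symbol moves to the next state, wrapping q1 back to q0. Mark q0 accepting.
With 2 states:
        a   b   c  
>* q0   q1  q1  q1 
   q1   q0  q0  q0 
(> = start, * = accepting)

start=q0; accept=q0; q0-a->q1; q0-b->q1; q0-c->q1; q1-a->q0; q1-b->q0; q1-c->q0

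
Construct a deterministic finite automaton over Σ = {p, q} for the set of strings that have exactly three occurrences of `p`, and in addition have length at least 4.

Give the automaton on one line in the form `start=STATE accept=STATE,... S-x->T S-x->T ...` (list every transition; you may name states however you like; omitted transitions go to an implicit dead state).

Build one automaton per condition and run them in lockstep. The first has 5 states tracking the count of `p`s, saturating at 4; the second has 6 states tracking the input length, saturating at 5. A product state is a pair (one from each), accepting exactly when both do. Equivalent product states are then merged.
9 states suffice.
       p  q 
>  A   B  C 
   B   D  E 
   C   E  C 
   D   F  G 
   E   G  E 
   F   H  I 
   G   I  G 
   H   H  H 
 * I   H  I 
(> = start, * = accepting)

start=A accept=I A-p->B A-q->C B-p->D B-q->E C-p->E C-q->C D-p->F D-q->G E-p->G E-q->E F-p->H F-q->I G-p->I G-q->G H-p->H H-q->H I-p->H I-q->I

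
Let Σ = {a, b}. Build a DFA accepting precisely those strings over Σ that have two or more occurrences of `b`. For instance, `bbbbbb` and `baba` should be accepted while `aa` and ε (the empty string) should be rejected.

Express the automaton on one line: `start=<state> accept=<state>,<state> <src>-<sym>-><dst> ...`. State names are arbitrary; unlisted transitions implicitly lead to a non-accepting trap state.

Count `b`s, saturating at 3: states S0 through S2 mean 0 through 2 `b`s seen; S3 means more than 2. Each `b` increments (capped at S3); other symbols loop. Accept from {S2, S3}.
With 4 states:
        a   b  
>  S0   S0  S1 
   S1   S1  S2 
 * S2   S2  S3 
 * S3   S3  S3 
(> = start, * = accepting)

start=S0 accept=S2,S3 S0-a->S0 S0-b->S1 S1-a->S1 S1-b->S2 S2-a->S2 S2-b->S3 S3-a->S3 S3-b->S3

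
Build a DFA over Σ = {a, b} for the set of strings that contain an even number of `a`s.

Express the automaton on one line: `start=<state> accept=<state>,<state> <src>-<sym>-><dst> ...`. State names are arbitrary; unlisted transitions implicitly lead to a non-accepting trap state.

start=S0 accept=S0 S0-a->S1 S0-b->S0 S1-a->S0 S1-b->S1

Keep the running count of `a`s modulo 2: each `a` advances along the cycle S0 → S1 → S0 while other symbols loop. Accept at S0.
        a   b  
>* S0   S1  S0 
   S1   S0  S1 
(> = start, * = accepting)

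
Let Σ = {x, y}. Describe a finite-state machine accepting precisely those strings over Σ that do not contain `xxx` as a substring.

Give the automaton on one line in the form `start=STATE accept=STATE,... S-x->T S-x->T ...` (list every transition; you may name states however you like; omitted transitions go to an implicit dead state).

This is the complement of 'contains `xxx`'. Use the same substring-matching states — A through D holding how much of `xxx` has just been matched — but flip the accepting set: everything except the trap D accepts.
4 states suffice.
       x  y 
>* A   B  A 
 * B   C  A 
 * C   D  A 
   D   D  D 
(> = start, * = accepting)

start=A accept=A,B,C A-x->B A-y->A B-x->C B-y->A C-x->D C-y->A D-x->D D-y->D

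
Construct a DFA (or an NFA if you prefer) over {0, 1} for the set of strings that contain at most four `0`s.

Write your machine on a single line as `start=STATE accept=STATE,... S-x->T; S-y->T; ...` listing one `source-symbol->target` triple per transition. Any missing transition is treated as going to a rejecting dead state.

Only the number of `0`s matters, and only up to 5. Make a chain s0 → s1 → s2 → s3 → s4 → s5 advanced by each `0` (with s5 absorbing); every other symbol self-loops. The accepting set is {s0, s1, s2, s3, s4}.
A 6-state machine:
        0   1  
>* s0   s1  s0 
 * s1   s2  s1 
 * s2   s3  s2 
 * s3   s4  s3 
 * s4   s5  s4 
   s5   s5  s5 
(> = start, * = accepting)

start=s0; accept=s0,s1,s2,s3,s4; s0-0->s1; s0-1->s0; s1-0->s2; s1-1->s1; s2-0->s3; s2-1->s2; s3-0->s4; s3-1->s3; s4-0->s5; s4-1->s4; s5-0->s5; s5-1->s5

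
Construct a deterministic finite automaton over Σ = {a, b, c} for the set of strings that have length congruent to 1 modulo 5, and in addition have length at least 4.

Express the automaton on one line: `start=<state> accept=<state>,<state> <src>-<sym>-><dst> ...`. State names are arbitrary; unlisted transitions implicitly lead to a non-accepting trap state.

Run two small machines in parallel and take their product. One (5 states) tracks the input length modulo 5; the other (6 states) tracks the input length, saturating at 5. Each combined state is a pair, one component from each; accept when both components accept.
A 10-state machine:
        a   b   c  
>  q0   q1  q1  q1 
   q1   q2  q2  q2 
   q2   q3  q3  q3 
   q3   q4  q4  q4 
   q4   q5  q5  q5 
   q5   q6  q6  q6 
 * q6   q7  q7  q7 
   q7   q8  q8  q8 
   q8   q9  q9  q9 
   q9   q5  q5  q5 
(> = start, * = accepting)

start=q0 accept=q6 q0-a->q1 q0-b->q1 q0-c->q1 q1-a->q2 q1-b->q2 q1-c->q2 q2-a->q3 q2-b->q3 q2-c->q3 q3-a->q4 q3-b->q4 q3-c->q4 q4-a->q5 q4-b->q5 q4-c->q5 q5-a->q6 q5-b->q6 q5-c->q6 q6-a->q7 q6-b->q7 q6-c->q7 q7-a->q8 q7-b->q8 q7-c->q8 q8-a->q9 q8-b->q9 q8-c->q9 q9-a->q5 q9-b->q5 q9-c->q5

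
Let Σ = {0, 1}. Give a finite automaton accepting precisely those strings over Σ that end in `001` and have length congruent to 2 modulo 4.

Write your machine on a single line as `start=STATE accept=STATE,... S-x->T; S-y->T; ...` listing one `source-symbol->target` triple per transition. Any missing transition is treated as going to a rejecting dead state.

Build one automaton per condition and run them in lockstep. The first has 4 states tracking how much of the suffix `001` has currently been matched; the second has 4 states tracking the input length modulo 4. A product state is a pair (one from each), accepting exactly when both do.
A 16-state machine:
          0    1  
>  q0     q1   q2 
   q1     q3   q4 
   q2     q5   q4 
   q3     q6   q7 
   q4     q8   q9 
   q5     q6   q9 
   q6    q10  q11 
   q7    q12   q0 
   q8    q10   q0 
   q9    q12   q0 
   q10   q13  q14 
   q11    q1   q2 
   q12   q13   q2 
   q13    q3  q15 
   q14    q5   q4 
 * q15    q8   q9 
(> = start, * = accepting)

start=q0; accept=q15; q0-0->q1; q0-1->q2; q1-0->q3; q1-1->q4; q2-0->q5; q2-1->q4; q3-0->q6; q3-1->q7; q4-0->q8; q4-1->q9; q5-0->q6; q5-1->q9; q6-0->q10; q6-1->q11; q7-0->q12; q7-1->q0; q8-0->q10; q8-1->q0; q9-0->q12; q9-1->q0; q10-0->q13; q10-1->q14; q11-0->q1; q11-1->q2; q12-0->q13; q12-1->q2; q13-0->q3; q13-1->q15; q14-0->q5; q14-1->q4; q15-0->q8; q15-1->q9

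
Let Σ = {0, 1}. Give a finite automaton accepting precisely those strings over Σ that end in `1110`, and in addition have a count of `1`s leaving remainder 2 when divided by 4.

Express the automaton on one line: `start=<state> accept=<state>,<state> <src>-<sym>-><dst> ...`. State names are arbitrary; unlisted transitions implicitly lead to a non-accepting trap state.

Build one automaton per condition and run them in lockstep. One (5 states) tracks how much of the suffix `1110` has currently been matched; the other (4 states) tracks the count of `1`s modulo 4. Each combined state is a pair, one component from each; accept when both components accept. Equivalent product states are then merged.
With 8 states:
        0   1  
>  s0   s0  s1 
   s1   s1  s2 
   s2   s2  s3 
   s3   s3  s4 
   s4   s0  s5 
   s5   s1  s6 
   s6   s7  s3 
 * s7   s2  s3 
(> = start, * = accepting)

start=s0 accept=s7 s0-0->s0 s0-1->s1 s1-0->s1 s1-1->s2 s2-0->s2 s2-1->s3 s3-0->s3 s3-1->s4 s4-0->s0 s4-1->s5 s5-0->s1 s5-1->s6 s6-0->s7 s6-1->s3 s7-0->s2 s7-1->s3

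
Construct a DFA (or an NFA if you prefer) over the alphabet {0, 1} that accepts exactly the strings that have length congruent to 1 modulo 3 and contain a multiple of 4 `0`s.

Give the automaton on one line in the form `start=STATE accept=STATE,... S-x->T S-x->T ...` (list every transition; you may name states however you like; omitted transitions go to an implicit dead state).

Run two small machines in parallel and take their product. The first has 3 states tracking the input length modulo 3; the second has 4 states tracking the count of `0`s modulo 4. A product state is a pair (one from each), accepting exactly when both do.
With 12 states:
          0    1  
>  q0     q1   q2 
   q1     q3   q4 
 * q2     q4   q5 
   q3     q6   q7 
   q4     q7   q8 
   q5     q8   q0 
   q6     q2   q9 
   q7     q9  q10 
   q8    q10   q1 
   q9     q5  q11 
   q10   q11   q3 
   q11    q0   q6 
(> = start, * = accepting)

start=q0 accept=q2 q0-0->q1 q0-1->q2 q1-0->q3 q1-1->q4 q2-0->q4 q2-1->q5 q3-0->q6 q3-1->q7 q4-0->q7 q4-1->q8 q5-0->q8 q5-1->q0 q6-0->q2 q6-1->q9 q7-0->q9 q7-1->q10 q8-0->q10 q8-1->q1 q9-0->q5 q9-1->q11 q10-0->q11 q10-1->q3 q11-0->q0 q11-1->q6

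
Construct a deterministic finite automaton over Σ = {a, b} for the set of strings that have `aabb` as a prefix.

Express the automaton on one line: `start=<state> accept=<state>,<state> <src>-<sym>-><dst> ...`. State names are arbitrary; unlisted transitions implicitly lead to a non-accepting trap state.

Walk along `aabb` while the input agrees: from s0 take `a` to s1, and so on. Any deviation drops to the rejecting sink s5. Once s4 is reached the prefix is confirmed and every continuation is accepted.
A 6-state machine:
        a   b  
>  s0   s1  s5 
   s1   s2  s5 
   s2   s5  s3 
   s3   s5  s4 
 * s4   s4  s4 
   s5   s5  s5 
(> = start, * = accepting)

start=s0 accept=s4 s0-a->s1 s0-b->s5 s1-a->s2 s1-b->s5 s2-a->s5 s2-b->s3 s3-a->s5 s3-b->s4 s4-a->s4 s4-b->s4 s5-a->s5 s5-b->s5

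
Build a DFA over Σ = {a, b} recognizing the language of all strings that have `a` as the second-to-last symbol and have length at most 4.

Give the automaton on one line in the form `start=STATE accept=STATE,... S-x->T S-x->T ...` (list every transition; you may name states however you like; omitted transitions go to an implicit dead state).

Build one automaton per condition and run them in lockstep. One (7 states) tracks the last 2 symbols read; the other (6 states) tracks the input length, saturating at 5. Each combined state is a pair, one component from each; accept when both components accept. After merging equivalent states the machine shrinks.
With 11 states:
          a    b  
>  q0     q1   q2 
   q1     q3   q4 
   q2     q5   q6 
 * q3     q7   q8 
 * q4     q9  q10 
   q5     q7   q8 
   q6     q9  q10 
 * q7     q8   q8 
 * q8    q10  q10 
   q9     q8   q8 
   q10   q10  q10 
(> = start, * = accepting)

start=q0 accept=q3,q4,q7,q8 q0-a->q1 q0-b->q2 q1-a->q3 q1-b->q4 q2-a->q5 q2-b->q6 q3-a->q7 q3-b->q8 q4-a->q9 q4-b->q10 q5-a->q7 q5-b->q8 q6-a->q9 q6-b->q10 q7-a->q8 q7-b->q8 q8-a->q10 q8-b->q10 q9-a->q8 q9-b->q8 q10-a->q10 q10-b->q10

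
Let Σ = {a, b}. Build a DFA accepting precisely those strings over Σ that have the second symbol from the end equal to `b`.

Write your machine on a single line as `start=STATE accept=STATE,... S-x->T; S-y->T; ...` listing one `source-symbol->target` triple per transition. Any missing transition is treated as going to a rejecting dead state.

A DFA must remember the last 2 symbols (since which symbol is second-to-last isn't known until the input ends). Use one state per possible window of the last ≤2 symbols; accept from those whose window starts with `b`.
A 7-state machine:
        a   b  
>  q0   q1  q2 
   q1   q3  q4 
   q2   q5  q6 
   q3   q3  q4 
   q4   q5  q6 
 * q5   q3  q4 
 * q6   q5  q6 
(> = start, * = accepting)

start=q0; accept=q5,q6; q0-a->q1; q0-b->q2; q1-a->q3; q1-b->q4; q2-a->q5; q2-b->q6; q3-a->q3; q3-b->q4; q4-a->q5; q4-b->q6; q5-a->q3; q5-b->q4; q6-a->q5; q6-b->q6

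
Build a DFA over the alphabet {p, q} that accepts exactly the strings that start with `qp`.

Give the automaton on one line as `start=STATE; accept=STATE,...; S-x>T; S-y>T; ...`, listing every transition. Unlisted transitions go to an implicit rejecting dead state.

Check the first 2 symbols one by one: S0 through S1 record how many have matched `qp` so far; any wrong symbol goes to the dead state S3. After all 2 match we enter the accepting sink S2.
4 states suffice.
        p   q  
>  S0   S3  S1 
   S1   S2  S3 
 * S2   S2  S2 
   S3   S3  S3 
(> = start, * = accepting)

start=S0; accept=S2; S0-p>S3; S0-q>S1; S1-p>S2; S1-q>S3; S2-p>S2; S2-q>S2; S3-p>S3; S3-q>S3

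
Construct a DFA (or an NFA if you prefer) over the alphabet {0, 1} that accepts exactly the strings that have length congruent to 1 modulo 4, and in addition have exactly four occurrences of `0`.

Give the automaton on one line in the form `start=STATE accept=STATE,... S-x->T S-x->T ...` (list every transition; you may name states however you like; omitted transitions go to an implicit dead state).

Run two small machines in parallel and take their product. One (4 states) tracks the input length modulo 4; the other (6 states) tracks the count of `0`s, saturating at 5. Each combined state is a pair, one component from each; accept when both components accept. After merging equivalent states the machine shrinks.
A 21-state machine:
          0    1  
>  q0     q1   q2 
   q1     q3   q4 
   q2     q4   q5 
   q3     q6   q7 
   q4     q7   q8 
   q5     q8   q9 
   q6    q10  q11 
   q7    q11  q12 
   q8    q12  q13 
   q9    q13   q0 
   q10   q14  q15 
   q11   q15  q16 
   q12   q16  q17 
   q13   q17   q1 
   q14   q14  q14 
 * q15   q14  q18 
   q16   q18  q19 
   q17   q19   q3 
   q18   q14  q20 
   q19   q20   q6 
   q20   q14  q10 
(> = start, * = accepting)

start=q0 accept=q15 q0-0->q1 q0-1->q2 q1-0->q3 q1-1->q4 q2-0->q4 q2-1->q5 q3-0->q6 q3-1->q7 q4-0->q7 q4-1->q8 q5-0->q8 q5-1->q9 q6-0->q10 q6-1->q11 q7-0->q11 q7-1->q12 q8-0->q12 q8-1->q13 q9-0->q13 q9-1->q0 q10-0->q14 q10-1->q15 q11-0->q15 q11-1->q16 q12-0->q16 q12-1->q17 q13-0->q17 q13-1->q1 q14-0->q14 q14-1->q14 q15-0->q14 q15-1->q18 q16-0->q18 q16-1->q19 q17-0->q19 q17-1->q3 q18-0->q14 q18-1->q20 q19-0->q20 q19-1->q6 q20-0->q14 q20-1->q10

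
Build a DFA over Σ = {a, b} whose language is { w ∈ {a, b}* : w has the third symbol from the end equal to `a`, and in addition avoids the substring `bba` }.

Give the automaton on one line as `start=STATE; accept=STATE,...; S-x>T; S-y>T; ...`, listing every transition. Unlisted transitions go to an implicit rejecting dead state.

start=q0; accept=q6,q7,q8,q9; q0-a>q1; q0-b>q2; q1-a>q3; q1-b>q4; q2-a>q1; q2-b>q5; q3-a>q6; q3-b>q7; q4-a>q8; q4-b>q9; q5-a>q5; q5-b>q5; q6-a>q6; q6-b>q7; q7-a>q8; q7-b>q9; q8-a>q3; q8-b>q4; q9-a>q5; q9-b>q5

Handle the two conditions separately and then intersect. One (15 states) tracks the last 3 symbols read; the other (4 states) tracks partial matches of the forbidden pattern `bba`. Each combined state is a pair, one component from each; accept when both components accept. After merging equivalent states the machine shrinks.
        a   b  
>  q0   q1  q2 
   q1   q3  q4 
   q2   q1  q5 
   q3   q6  q7 
   q4   q8  q9 
   q5   q5  q5 
 * q6   q6  q7 
 * q7   q8  q9 
 * q8   q3  q4 
 * q9   q5  q5 
(> = start, * = accepting)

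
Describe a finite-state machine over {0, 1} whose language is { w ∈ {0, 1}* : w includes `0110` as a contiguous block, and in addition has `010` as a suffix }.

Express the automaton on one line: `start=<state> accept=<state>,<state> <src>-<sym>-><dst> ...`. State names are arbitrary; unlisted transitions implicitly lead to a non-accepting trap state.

Run two small machines in parallel and take their product. One (5 states) tracks whether and how much of `0110` has been seen; the other (4 states) tracks how much of the suffix `010` has currently been matched. Each combined state is a pair, one component from each; accept when both components accept. Equivalent product states are then merged.
An 8-state machine:
        0   1  
>  S0   S1  S0 
   S1   S1  S2 
   S2   S1  S3 
   S3   S4  S0 
   S4   S4  S5 
   S5   S6  S7 
 * S6   S4  S5 
   S7   S4  S7 
(> = start, * = accepting)

start=S0 accept=S6 S0-0->S1 S0-1->S0 S1-0->S1 S1-1->S2 S2-0->S1 S2-1->S3 S3-0->S4 S3-1->S0 S4-0->S4 S4-1->S5 S5-0->S6 S5-1->S7 S6-0->S4 S6-1->S5 S7-0->S4 S7-1->S7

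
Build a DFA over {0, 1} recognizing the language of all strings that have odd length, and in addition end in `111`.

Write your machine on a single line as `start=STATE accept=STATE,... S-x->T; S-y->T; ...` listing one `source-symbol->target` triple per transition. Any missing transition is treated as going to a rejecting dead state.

start=q0; accept=q6; q0-0->q1; q0-1->q2; q1-0->q0; q1-1->q3; q2-0->q0; q2-1->q4; q3-0->q1; q3-1->q5; q4-0->q1; q4-1->q6; q5-0->q0; q5-1->q7; q6-0->q0; q6-1->q7; q7-0->q1; q7-1->q6

Handle the two conditions separately and then intersect. One (2 states) tracks the input length modulo 2; the other (4 states) tracks how much of the suffix `111` has currently been matched. Each combined state is a pair, one component from each; accept when both components accept.
8 states suffice.
        0   1  
>  q0   q1  q2 
   q1   q0  q3 
   q2   q0  q4 
   q3   q1  q5 
   q4   q1  q6 
   q5   q0  q7 
 * q6   q0  q7 
   q7   q1  q6 
(> = start, * = accepting)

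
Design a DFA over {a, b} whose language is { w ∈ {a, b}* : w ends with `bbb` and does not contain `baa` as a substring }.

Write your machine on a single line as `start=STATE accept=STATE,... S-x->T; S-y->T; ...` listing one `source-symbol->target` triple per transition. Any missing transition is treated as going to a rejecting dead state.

Handle the two conditions separately and then intersect. The first has 4 states tracking how much of the suffix `bbb` has currently been matched; the second has 4 states tracking partial matches of the forbidden pattern `baa`. A product state is a pair (one from each), accepting exactly when both do.
9 states suffice.
        a   b  
>  q0   q0  q1 
   q1   q2  q3 
   q2   q4  q1 
   q3   q2  q5 
   q4   q4  q6 
 * q5   q2  q5 
   q6   q4  q7 
   q7   q4  q8 
   q8   q4  q8 
(> = start, * = accepting)

start=q0; accept=q5; q0-a->q0; q0-b->q1; q1-a->q2; q1-b->q3; q2-a->q4; q2-b->q1; q3-a->q2; q3-b->q5; q4-a->q4; q4-b->q6; q5-a->q2; q5-b->q5; q6-a->q4; q6-b->q7; q7-a->q4; q7-b->q8; q8-a->q4; q8-b->q8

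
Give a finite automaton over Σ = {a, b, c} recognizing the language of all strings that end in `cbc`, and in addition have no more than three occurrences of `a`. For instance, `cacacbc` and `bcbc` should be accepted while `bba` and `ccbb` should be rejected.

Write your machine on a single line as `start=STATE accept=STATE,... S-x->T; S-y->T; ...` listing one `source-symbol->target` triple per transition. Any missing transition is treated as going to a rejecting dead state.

start=S0; accept=S9,S13,S15,S16; S0-a->S1; S0-b->S0; S0-c->S2; S1-a->S3; S1-b->S1; S1-c->S4; S2-a->S1; S2-b->S5; S2-c->S2; S3-a->S6; S3-b->S3; S3-c->S7; S4-a->S3; S4-b->S8; S4-c->S4; S5-a->S1; S5-b->S0; S5-c->S9; S6-a->S10; S6-b->S6; S6-c->S11; S7-a->S6; S7-b->S12; S7-c->S7; S8-a->S3; S8-b->S1; S8-c->S13; S9-a->S1; S9-b->S5; S9-c->S2; S10-a->S10; S10-b->S10; S10-c->S10; S11-a->S10; S11-b->S14; S11-c->S11; S12-a->S6; S12-b->S3; S12-c->S15; S13-a->S3; S13-b->S8; S13-c->S4; S14-a->S10; S14-b->S6; S14-c->S16; S15-a->S6; S15-b->S12; S15-c->S7; S16-a->S10; S16-b->S14; S16-c->S11

Handle the two conditions separately and then intersect. One (4 states) tracks how much of the suffix `cbc` has currently been matched; the other (5 states) tracks the count of `a`s, saturating at 4. Each combined state is a pair, one component from each; accept when both components accept. Minimizing collapses redundant product states.
          a    b    c  
>  S0     S1   S0   S2 
   S1     S3   S1   S4 
   S2     S1   S5   S2 
   S3     S6   S3   S7 
   S4     S3   S8   S4 
   S5     S1   S0   S9 
   S6    S10   S6  S11 
   S7     S6  S12   S7 
   S8     S3   S1  S13 
 * S9     S1   S5   S2 
   S10   S10  S10  S10 
   S11   S10  S14  S11 
   S12    S6   S3  S15 
 * S13    S3   S8   S4 
   S14   S10   S6  S16 
 * S15    S6  S12   S7 
 * S16   S10  S14  S11 
(> = start, * = accepting)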